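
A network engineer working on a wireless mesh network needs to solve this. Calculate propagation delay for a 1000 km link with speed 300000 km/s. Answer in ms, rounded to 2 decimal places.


Given: distance = 1000 km, speed = 300000 km/s
Delay = distance / speed = 1000 / 300000 seconds
Delay in ms = 1000 * 1000 / 300000
Delay = 3.3333 ms
Rounded to 2 dp = 3.33 ms

3.33


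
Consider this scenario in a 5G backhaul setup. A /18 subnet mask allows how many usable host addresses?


Given: subnet mask /18
Host bits = 32 - 18 = 14
Total addresses = 2^14 = 16384
Usable hosts = 16384 - 2 (network + broadcast) = 16382

16382


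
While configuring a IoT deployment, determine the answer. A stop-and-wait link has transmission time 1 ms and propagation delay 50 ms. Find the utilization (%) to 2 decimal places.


Given: Ttrans = 1 ms, Tprop = 50 ms
RTT = 2 * Tprop = 2 * 50 = 100 ms
U = Ttrans / (Ttrans + RTT)
U = 1 / (1 + 100)
U = 1 / 101 = 0.009901
U% = 0.99%

0.99


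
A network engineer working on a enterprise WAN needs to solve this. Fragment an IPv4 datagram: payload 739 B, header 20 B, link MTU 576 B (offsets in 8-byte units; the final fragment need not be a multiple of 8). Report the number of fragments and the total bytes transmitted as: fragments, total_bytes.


Max data per non-final fragment = floor((MTU - header)/8)*8 = floor((576 - 20)/8)*8 = floor(556/8)*8 = 552 B
Final fragment needs no 8-byte alignment: it can carry up to MTU - header = 556 B
Non-final fragments needed = ceil((payload - 556) / 552) = ceil(183/552) = ceil(0.3315) = 1
Number of fragments = 1 + 1 = 2
Fragment sizes (data): 1 * 552 B + 187 B (last, 187 <= 556 OK)
Total bytes sent = payload + n_frags * header = 739 + 2*20 = 739 + 40 = 779 B

2, 779


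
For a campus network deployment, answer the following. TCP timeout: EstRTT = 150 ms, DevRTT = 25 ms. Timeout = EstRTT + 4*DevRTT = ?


Given: EstRTT = 150 ms, DevRTT = 25 ms
Timeout = EstRTT + 4 * DevRTT
4 * DevRTT = 4 * 25 = 100
Timeout = 150 + 100 = 250 ms

250


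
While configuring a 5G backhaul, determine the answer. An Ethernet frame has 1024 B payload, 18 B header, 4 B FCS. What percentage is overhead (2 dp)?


Given: payload = 1024 B, header = 18 B, trailer = 4 B
Overhead bytes = header + trailer = 18 + 4 = 22
Total frame = payload + overhead = 1024 + 22 = 1046
Overhead % = 22 / 1046 * 100 = 2.1033% -> 2.10% (2 dp)

2.10


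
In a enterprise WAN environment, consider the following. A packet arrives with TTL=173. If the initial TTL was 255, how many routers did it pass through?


Given: initial TTL = 255, received TTL = 173
Hops = initial TTL - received TTL
Hops = 255 - 173 = 82

82


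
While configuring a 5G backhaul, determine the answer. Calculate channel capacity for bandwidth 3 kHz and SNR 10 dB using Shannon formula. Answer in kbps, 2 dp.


Given: B = 3 kHz, SNR = 10 dB
SNR linear = 10^(10/10) = 10
1 + SNR = 11
log2(11) = 3.4594316186
C = 3 * 1000 * 3.4594316186 = 10378.2949 bps
C = 10.378295 kbps -> 10.38 kbps (2 dp)

10.38


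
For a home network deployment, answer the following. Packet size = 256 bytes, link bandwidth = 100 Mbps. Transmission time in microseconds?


Given: packet = 256 bytes, bandwidth = 100 Mbps
Packet in bits = 256 * 8 = 2048 bits
Bandwidth = 100 * 10^6 = 100000000 bps
Time = 2048 / 100000000 seconds
Time in us = 2048 * 10^6 / 100000000 = 20.48

20.48


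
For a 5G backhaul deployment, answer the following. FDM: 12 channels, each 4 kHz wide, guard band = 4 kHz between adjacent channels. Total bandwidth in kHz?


Given: 12 channels, 4 kHz each, guard = 4 kHz
Channel bandwidth = 12 * 4 = 48 kHz
Guard bands = 11 gaps * 4 kHz = 44 kHz
Total = 48 + 44 = 92 kHz

92


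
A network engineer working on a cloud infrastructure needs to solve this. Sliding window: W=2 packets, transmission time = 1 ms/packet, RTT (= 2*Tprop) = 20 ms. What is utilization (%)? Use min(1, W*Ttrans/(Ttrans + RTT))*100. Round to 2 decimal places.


Given: W = 2, Ttrans = 1 ms, RTT = 20 ms (= 2 * Tprop, Tprop = 10 ms)
Cycle time = Ttrans + RTT = 1 + 20 = 21 ms (first packet sent until its ACK returns)
W * Ttrans = 2 * 1 = 2 ms of sending per cycle
W * Ttrans / (Ttrans + RTT) = 2 / 21 = 0.095238
U = min(1, 0.095238) = 0.095238
U% = 9.52%

9.52


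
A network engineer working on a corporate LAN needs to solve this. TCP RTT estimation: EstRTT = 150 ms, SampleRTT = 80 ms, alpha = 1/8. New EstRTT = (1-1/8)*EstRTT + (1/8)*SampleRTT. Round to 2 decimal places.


Given: EstRTT = 150 ms, SampleRTT = 80 ms, alpha = 1/8
New EstRTT = (1 - alpha) * EstRTT + alpha * SampleRTT
(7/8) * 150 = 131.25
(1/8) * 80 = 10
New EstRTT = 131.25 + 10 = 141.25 ms -> 141.25 ms (2 dp)

141.25


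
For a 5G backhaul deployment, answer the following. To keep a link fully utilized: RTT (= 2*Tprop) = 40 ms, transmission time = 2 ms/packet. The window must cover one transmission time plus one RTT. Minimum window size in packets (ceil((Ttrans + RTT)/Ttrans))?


Given: Ttrans = 2 ms, RTT = 40 ms (= 2 * Tprop, Tprop = 20 ms)
Time until first ACK returns = Ttrans + RTT = 2 + 40 = 42 ms
Need W * Ttrans >= Ttrans + RTT  ->  W >= (Ttrans + RTT) / Ttrans
(Ttrans + RTT) / Ttrans = 42 / 2 = 21
W_min = ceil(21) = 21

21


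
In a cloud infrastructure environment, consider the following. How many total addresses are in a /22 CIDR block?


Given: CIDR prefix /22
Host bits = 32 - 22 = 10
Total addresses = 2^10 = 1024

1024


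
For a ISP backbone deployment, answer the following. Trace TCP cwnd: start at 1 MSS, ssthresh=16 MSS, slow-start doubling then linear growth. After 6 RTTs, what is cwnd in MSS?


RTT 0: cwnd = 1 MSS (initial)
RTT 1: cwnd = 2 MSS (slow start, doubled)
RTT 2: cwnd = 4 MSS (slow start, doubled)
RTT 3: cwnd = 8 MSS (slow start, doubled)
RTT 4: cwnd = 16 MSS (slow start, doubled)
RTT 5: cwnd = 17 MSS (congestion avoidance, +1)
RTT 6: cwnd = 18 MSS (congestion avoidance, +1)

18


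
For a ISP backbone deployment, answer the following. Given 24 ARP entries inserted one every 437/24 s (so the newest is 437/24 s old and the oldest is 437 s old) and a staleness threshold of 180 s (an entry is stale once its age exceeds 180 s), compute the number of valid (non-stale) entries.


Ages are k * 437/24 s for k = 1..24 (spacing = 18.2083 s).
Entry k is valid iff k * 437/24 <= 180 iff k <= 24 * 180 / 437 = 9.8856
n_valid = floor(9.8856) = 9
(n_stale = 24 - 9 = 15)

9


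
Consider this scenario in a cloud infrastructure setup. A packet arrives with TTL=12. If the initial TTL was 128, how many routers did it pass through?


Given: initial TTL = 128, received TTL = 12
Hops = initial TTL - received TTL
Hops = 128 - 12 = 116

116


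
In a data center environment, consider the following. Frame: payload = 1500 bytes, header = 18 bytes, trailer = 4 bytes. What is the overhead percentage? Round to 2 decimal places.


Given: payload = 1500 B, header = 18 B, trailer = 4 B
Overhead bytes = header + trailer = 18 + 4 = 22
Total frame = payload + overhead = 1500 + 22 = 1522
Overhead % = 22 / 1522 * 100 = 1.4455% -> 1.45% (2 dp)

1.45


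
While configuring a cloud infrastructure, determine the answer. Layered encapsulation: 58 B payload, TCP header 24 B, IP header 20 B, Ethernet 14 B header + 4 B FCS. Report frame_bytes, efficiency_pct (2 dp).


TCP segment = 58 + 24 = 82 B
IP packet = 82 + 20 = 102 B
Ethernet frame = 102 + 14 + 4 = 120 B
Efficiency = app / frame = 58 / 120 = 0.483333 = 48.3333% -> 48.33% (2 dp)

120, 48.33


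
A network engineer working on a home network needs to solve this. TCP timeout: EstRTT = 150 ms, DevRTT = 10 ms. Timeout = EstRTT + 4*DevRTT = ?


Given: EstRTT = 150 ms, DevRTT = 10 ms
Timeout = EstRTT + 4 * DevRTT
4 * DevRTT = 4 * 10 = 40
Timeout = 150 + 40 = 190 ms

190


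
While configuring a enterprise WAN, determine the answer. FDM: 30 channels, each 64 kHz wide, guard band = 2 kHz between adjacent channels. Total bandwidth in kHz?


Given: 30 channels, 64 kHz each, guard = 2 kHz
Channel bandwidth = 30 * 64 = 1920 kHz
Guard bands = 29 gaps * 2 kHz = 58 kHz
Total = 1920 + 58 = 1978 kHz

1978


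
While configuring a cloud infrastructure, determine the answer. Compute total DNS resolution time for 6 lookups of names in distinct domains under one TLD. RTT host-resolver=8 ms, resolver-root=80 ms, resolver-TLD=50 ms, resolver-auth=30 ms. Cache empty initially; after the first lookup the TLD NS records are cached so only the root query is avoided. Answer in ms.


Lookup 1 (cold cache): local + root + TLD + auth = 8 + 80 + 50 + 30 = 168 ms
Lookups 2..6 (TLD NS cached -> skip root; new domain -> still ask TLD and auth): local + TLD + auth = 8 + 50 + 30 = 88 ms each
Remaining 5 lookups: 5 * 88 = 440 ms
Total = 168 + 440 = 608 ms

608


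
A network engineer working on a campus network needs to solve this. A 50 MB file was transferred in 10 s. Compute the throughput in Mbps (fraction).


Given: file = 50 MB, time = 10 s
File in Mb = 50 * 8 = 400 Mb
Throughput = 400 / 10 Mbps
Throughput = 40 Mbps

40


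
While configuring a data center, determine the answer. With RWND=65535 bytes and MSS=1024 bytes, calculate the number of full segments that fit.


Given: RWND = 65535 bytes, MSS = 1024 bytes
Full segments = floor(RWND / MSS)
Full segments = floor(65535 / 1024)
Full segments = floor(63.999) = 63

63


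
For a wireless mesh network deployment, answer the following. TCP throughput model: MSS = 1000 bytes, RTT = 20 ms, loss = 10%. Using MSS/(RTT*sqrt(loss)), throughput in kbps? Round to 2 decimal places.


Given: MSS = 1000 bytes, RTT = 20 ms, loss = 10%
RTT in seconds = 20 / 1000 = 0.02
Loss rate = 10% = 0.1
sqrt(loss) = sqrt(0.1) = 0.316227766017
Throughput (bytes/s) = 1000 / (0.02 * 0.316227766017) = 158113.8830
Throughput (kbps) = 158113.8830 * 8 / 1000 = 1264.911064 -> 1264.91 kbps (2 dp)

1264.91


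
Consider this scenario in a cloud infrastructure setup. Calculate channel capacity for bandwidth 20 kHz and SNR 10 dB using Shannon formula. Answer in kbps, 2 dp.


Given: B = 20 kHz, SNR = 10 dB
SNR linear = 10^(10/10) = 10
1 + SNR = 11
log2(11) = 3.4594316186
C = 20 * 1000 * 3.4594316186 = 69188.6324 bps
C = 69.188632 kbps -> 69.19 kbps (2 dp)

69.19


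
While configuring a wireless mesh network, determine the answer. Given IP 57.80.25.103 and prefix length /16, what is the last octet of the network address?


Given: IP = 57.80.25.103, prefix = /16
Subnet mask = 255.255.0.0
Last octet of IP: 103
Last octet of mask: 0
Network last octet = 103 AND 0 = 0

0


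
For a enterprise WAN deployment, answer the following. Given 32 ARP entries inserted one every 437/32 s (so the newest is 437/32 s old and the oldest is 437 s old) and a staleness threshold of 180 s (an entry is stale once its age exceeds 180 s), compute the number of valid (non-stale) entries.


Ages are k * 437/32 s for k = 1..32 (spacing = 13.6562 s).
Entry k is valid iff k * 437/32 <= 180 iff k <= 32 * 180 / 437 = 13.1808
n_valid = floor(13.1808) = 13
(n_stale = 32 - 13 = 19)

13


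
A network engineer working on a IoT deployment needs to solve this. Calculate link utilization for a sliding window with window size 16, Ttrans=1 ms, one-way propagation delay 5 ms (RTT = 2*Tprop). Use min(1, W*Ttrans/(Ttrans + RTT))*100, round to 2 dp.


Given: W = 16, Ttrans = 1 ms, RTT = 10 ms (= 2 * Tprop, Tprop = 5 ms)
Cycle time = Ttrans + RTT = 1 + 10 = 11 ms (first packet sent until its ACK returns)
W * Ttrans = 16 * 1 = 16 ms of sending per cycle
W * Ttrans / (Ttrans + RTT) = 16 / 11 = 1.454545
U = min(1, 1.454545) = 1.000000
U% = 100.00%

100.00


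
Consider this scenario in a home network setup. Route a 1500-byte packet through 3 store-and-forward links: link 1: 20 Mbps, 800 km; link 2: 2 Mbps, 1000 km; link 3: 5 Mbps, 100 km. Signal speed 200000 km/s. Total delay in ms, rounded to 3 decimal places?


Packet = 1500 bytes = 12000 bits. Store-and-forward: sum (t_trans + t_prop) per link.
Link 1: t_trans = 12000/(20*10^6) s = 0.6000 ms; t_prop = 800/200000 s = 4.0000 ms; subtotal = 4.6000 ms
Link 2: t_trans = 12000/(2*10^6) s = 6.0000 ms; t_prop = 1000/200000 s = 5.0000 ms; subtotal = 11.0000 ms
Link 3: t_trans = 12000/(5*10^6) s = 2.4000 ms; t_prop = 100/200000 s = 0.5000 ms; subtotal = 2.9000 ms
End-to-end = 4.6000 + 11.0000 + 2.9000 = 18.5000 ms -> 18.500 ms (3 dp)

18.500


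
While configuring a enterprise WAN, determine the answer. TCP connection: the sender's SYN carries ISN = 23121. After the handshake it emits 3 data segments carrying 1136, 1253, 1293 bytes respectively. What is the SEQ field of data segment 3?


The SYN occupies sequence number ISN = 23121, so the first data byte is ISN + 1 = 23122.
SEQ of data segment i = (ISN + 1) + sum of payload sizes of segments 1..i-1.
Segment 1: SEQ = 23122, payload = 1136 bytes
Segment 2: SEQ = 24258, payload = 1253 bytes
Segment 3: SEQ = 25511, payload = 1293 bytes
SEQ of segment 3 = 23122 + 1136 + 1253 = 25511

25511


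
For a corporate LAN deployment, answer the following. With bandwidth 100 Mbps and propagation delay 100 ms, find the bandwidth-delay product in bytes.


Given: bandwidth = 100 Mbps, delay = 100 ms
BDP in bits = 100 * 10^6 * 100 / 1000
BDP in bits = 10000000
BDP in bytes = 10000000 / 8 = 1250000

1250000


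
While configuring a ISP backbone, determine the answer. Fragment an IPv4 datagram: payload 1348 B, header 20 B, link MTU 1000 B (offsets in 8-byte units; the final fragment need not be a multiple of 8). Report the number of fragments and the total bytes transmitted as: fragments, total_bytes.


Max data per non-final fragment = floor((MTU - header)/8)*8 = floor((1000 - 20)/8)*8 = floor(980/8)*8 = 976 B
Final fragment needs no 8-byte alignment: it can carry up to MTU - header = 980 B
Non-final fragments needed = ceil((payload - 980) / 976) = ceil(368/976) = ceil(0.3770) = 1
Number of fragments = 1 + 1 = 2
Fragment sizes (data): 1 * 976 B + 372 B (last, 372 <= 980 OK)
Total bytes sent = payload + n_frags * header = 1348 + 2*20 = 1348 + 40 = 1388 B

2, 1388


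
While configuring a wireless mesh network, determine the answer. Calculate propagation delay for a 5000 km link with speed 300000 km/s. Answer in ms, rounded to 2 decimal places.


Given: distance = 5000 km, speed = 300000 km/s
Delay = distance / speed = 5000 / 300000 seconds
Delay in ms = 5000 * 1000 / 300000
Delay = 16.6667 ms
Rounded to 2 dp = 16.67 ms

16.67


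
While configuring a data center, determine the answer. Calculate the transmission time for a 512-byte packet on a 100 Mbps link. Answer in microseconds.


Given: packet = 512 bytes, bandwidth = 100 Mbps
Packet in bits = 512 * 8 = 4096 bits
Bandwidth = 100 * 10^6 = 100000000 bps
Time = 4096 / 100000000 seconds
Time in us = 4096 * 10^6 / 100000000 = 40.96

40.96


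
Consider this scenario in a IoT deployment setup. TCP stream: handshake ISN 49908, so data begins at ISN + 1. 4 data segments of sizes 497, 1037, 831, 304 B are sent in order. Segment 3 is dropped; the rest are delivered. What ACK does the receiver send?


SYN uses sequence number 49908; first data byte = ISN + 1 = 49909.
Segment 1: SEQ = 49909, len = 497 B, covers [49909, 50405]
Segment 2: SEQ = 50406, len = 1037 B, covers [50406, 51442]
Segment 3: SEQ = 51443, len = 831 B, covers [51443, 52273] [LOST]
Segment 4: SEQ = 52274, len = 304 B, covers [52274, 52577]
In-order data received: bytes [49909, 51442] (segments 1..2).
Segment 3 missing -> gap begins at byte 51443; later segments buffered out of order.
Cumulative ACK = next expected in-order byte = 49909 + 497 + 1037 = 51443

51443


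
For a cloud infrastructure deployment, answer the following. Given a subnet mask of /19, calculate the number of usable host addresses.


Given: subnet mask /19
Host bits = 32 - 19 = 13
Total addresses = 2^13 = 8192
Usable hosts = 8192 - 2 (network + broadcast) = 8190

8190


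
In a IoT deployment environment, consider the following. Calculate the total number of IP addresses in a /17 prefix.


Given: CIDR prefix /17
Host bits = 32 - 17 = 15
Total addresses = 2^15 = 32768

32768


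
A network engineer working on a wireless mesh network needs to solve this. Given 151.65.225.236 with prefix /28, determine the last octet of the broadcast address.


Given: IP = 151.65.225.236, prefix = /28
Host bits = 32 - 28 = 4
Network last octet = 236 AND mask = 224
Host part size = 2^4 - 1 = 15
Broadcast last octet = 224 OR 15 = 239

239


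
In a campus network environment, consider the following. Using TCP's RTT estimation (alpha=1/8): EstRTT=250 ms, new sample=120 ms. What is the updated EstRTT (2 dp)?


Given: EstRTT = 250 ms, SampleRTT = 120 ms, alpha = 1/8
New EstRTT = (1 - alpha) * EstRTT + alpha * SampleRTT
(7/8) * 250 = 218.75
(1/8) * 120 = 15
New EstRTT = 218.75 + 15 = 233.75 ms -> 233.75 ms (2 dp)

233.75


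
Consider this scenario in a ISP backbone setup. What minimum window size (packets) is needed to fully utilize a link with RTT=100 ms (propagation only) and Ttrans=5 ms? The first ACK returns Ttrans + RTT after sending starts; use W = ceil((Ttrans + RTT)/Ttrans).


Given: Ttrans = 5 ms, RTT = 100 ms (= 2 * Tprop, Tprop = 50 ms)
Time until first ACK returns = Ttrans + RTT = 5 + 100 = 105 ms
Need W * Ttrans >= Ttrans + RTT  ->  W >= (Ttrans + RTT) / Ttrans
(Ttrans + RTT) / Ttrans = 105 / 5 = 21
W_min = ceil(21) = 21

21


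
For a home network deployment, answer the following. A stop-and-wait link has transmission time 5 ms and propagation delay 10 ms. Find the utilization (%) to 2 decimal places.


Given: Ttrans = 5 ms, Tprop = 10 ms
RTT = 2 * Tprop = 2 * 10 = 20 ms
U = Ttrans / (Ttrans + RTT)
U = 5 / (5 + 20)
U = 5 / 25 = 0.2
U% = 20.00%

20.00


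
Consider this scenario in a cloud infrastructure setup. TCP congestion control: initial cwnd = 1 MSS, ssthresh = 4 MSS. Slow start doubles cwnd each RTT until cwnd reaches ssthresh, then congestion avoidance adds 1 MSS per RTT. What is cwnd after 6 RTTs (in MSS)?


RTT 0: cwnd = 1 MSS (initial)
RTT 1: cwnd = 2 MSS (slow start, doubled)
RTT 2: cwnd = 4 MSS (slow start, doubled)
RTT 3: cwnd = 5 MSS (congestion avoidance, +1)
RTT 4: cwnd = 6 MSS (congestion avoidance, +1)
RTT 5: cwnd = 7 MSS (congestion avoidance, +1)
RTT 6: cwnd = 8 MSS (congestion avoidance, +1)

8


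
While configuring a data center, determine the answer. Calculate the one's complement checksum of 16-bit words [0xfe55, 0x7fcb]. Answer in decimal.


Given words: [0xfe55, 0x7fcb]
Step 1: Sum all words
Raw sum = 65109 + 32715 = 97824
Step 2: Fold carry: (32288 + 1) = 32289
One's complement = ~32289 & 0xFFFF = 33246

33246


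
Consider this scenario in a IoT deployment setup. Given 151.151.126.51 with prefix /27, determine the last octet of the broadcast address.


Given: IP = 151.151.126.51, prefix = /27
Host bits = 32 - 27 = 5
Network last octet = 51 AND mask = 32
Host part size = 2^5 - 1 = 31
Broadcast last octet = 32 OR 31 = 63

63


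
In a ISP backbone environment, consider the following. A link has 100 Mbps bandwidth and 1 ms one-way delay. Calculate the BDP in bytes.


Given: bandwidth = 100 Mbps, delay = 1 ms
BDP in bits = 100 * 10^6 * 1 / 1000
BDP in bits = 100000
BDP in bytes = 100000 / 8 = 12500

12500


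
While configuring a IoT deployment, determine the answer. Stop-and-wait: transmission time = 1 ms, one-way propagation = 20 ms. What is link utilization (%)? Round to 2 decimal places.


Given: Ttrans = 1 ms, Tprop = 20 ms
RTT = 2 * Tprop = 2 * 20 = 40 ms
U = Ttrans / (Ttrans + RTT)
U = 1 / (1 + 40)
U = 1 / 41 = 0.02439
U% = 2.44%

2.44


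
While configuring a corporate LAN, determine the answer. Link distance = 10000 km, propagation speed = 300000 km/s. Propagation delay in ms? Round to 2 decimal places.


Given: distance = 10000 km, speed = 300000 km/s
Delay = distance / speed = 10000 / 300000 seconds
Delay in ms = 10000 * 1000 / 300000
Delay = 33.3333 ms
Rounded to 2 dp = 33.33 ms

33.33


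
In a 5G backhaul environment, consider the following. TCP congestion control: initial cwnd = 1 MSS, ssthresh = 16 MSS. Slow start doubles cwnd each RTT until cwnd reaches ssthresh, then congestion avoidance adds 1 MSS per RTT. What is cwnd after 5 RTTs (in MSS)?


RTT 0: cwnd = 1 MSS (initial)
RTT 1: cwnd = 2 MSS (slow start, doubled)
RTT 2: cwnd = 4 MSS (slow start, doubled)
RTT 3: cwnd = 8 MSS (slow start, doubled)
RTT 4: cwnd = 16 MSS (slow start, doubled)
RTT 5: cwnd = 17 MSS (congestion avoidance, +1)

17


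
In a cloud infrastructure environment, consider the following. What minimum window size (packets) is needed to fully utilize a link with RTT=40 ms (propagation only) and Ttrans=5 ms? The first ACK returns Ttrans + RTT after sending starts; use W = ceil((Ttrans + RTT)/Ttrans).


Given: Ttrans = 5 ms, RTT = 40 ms (= 2 * Tprop, Tprop = 20 ms)
Time until first ACK returns = Ttrans + RTT = 5 + 40 = 45 ms
Need W * Ttrans >= Ttrans + RTT  ->  W >= (Ttrans + RTT) / Ttrans
(Ttrans + RTT) / Ttrans = 45 / 5 = 9
W_min = ceil(9) = 9

9


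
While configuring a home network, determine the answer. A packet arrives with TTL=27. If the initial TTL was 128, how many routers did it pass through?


Given: initial TTL = 128, received TTL = 27
Hops = initial TTL - received TTL
Hops = 128 - 27 = 101

101


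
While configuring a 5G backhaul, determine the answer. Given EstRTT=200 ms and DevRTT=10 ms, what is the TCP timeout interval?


Given: EstRTT = 200 ms, DevRTT = 10 ms
Timeout = EstRTT + 4 * DevRTT
4 * DevRTT = 4 * 10 = 40
Timeout = 200 + 40 = 240 ms

240


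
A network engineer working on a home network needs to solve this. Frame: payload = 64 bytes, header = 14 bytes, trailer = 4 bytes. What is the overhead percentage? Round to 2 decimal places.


Given: payload = 64 B, header = 14 B, trailer = 4 B
Overhead bytes = header + trailer = 14 + 4 = 18
Total frame = payload + overhead = 64 + 18 = 82
Overhead % = 18 / 82 * 100 = 21.9512% -> 21.95% (2 dp)

21.95


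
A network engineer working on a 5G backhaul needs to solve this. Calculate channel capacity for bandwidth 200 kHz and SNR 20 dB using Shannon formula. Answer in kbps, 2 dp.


Given: B = 200 kHz, SNR = 20 dB
SNR linear = 10^(20/10) = 100
1 + SNR = 101
log2(101) = 6.6582114828
C = 200 * 1000 * 6.6582114828 = 1331642.2966 bps
C = 1331.642297 kbps -> 1331.64 kbps (2 dp)

1331.64


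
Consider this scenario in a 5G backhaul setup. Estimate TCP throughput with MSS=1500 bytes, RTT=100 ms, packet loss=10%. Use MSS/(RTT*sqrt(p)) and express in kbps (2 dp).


Given: MSS = 1500 bytes, RTT = 100 ms, loss = 10%
RTT in seconds = 100 / 1000 = 0.1
Loss rate = 10% = 0.1
sqrt(loss) = sqrt(0.1) = 0.316227766017
Throughput (bytes/s) = 1500 / (0.1 * 0.316227766017) = 47434.1649
Throughput (kbps) = 47434.1649 * 8 / 1000 = 379.473319 -> 379.47 kbps (2 dp)

379.47


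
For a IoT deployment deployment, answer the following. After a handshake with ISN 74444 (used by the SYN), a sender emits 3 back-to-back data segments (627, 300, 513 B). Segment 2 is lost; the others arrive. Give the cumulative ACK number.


SYN uses sequence number 74444; first data byte = ISN + 1 = 74445.
Segment 1: SEQ = 74445, len = 627 B, covers [74445, 75071]
Segment 2: SEQ = 75072, len = 300 B, covers [75072, 75371] [LOST]
Segment 3: SEQ = 75372, len = 513 B, covers [75372, 75884]
In-order data received: bytes [74445, 75071] (segments 1..1).
Segment 2 missing -> gap begins at byte 75072; later segments buffered out of order.
Cumulative ACK = next expected in-order byte = 74445 + 627 = 75072

75072


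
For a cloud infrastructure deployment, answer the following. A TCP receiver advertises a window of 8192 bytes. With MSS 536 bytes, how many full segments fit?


Given: RWND = 8192 bytes, MSS = 536 bytes
Full segments = floor(RWND / MSS)
Full segments = floor(8192 / 536)
Full segments = floor(15.2836) = 15

15


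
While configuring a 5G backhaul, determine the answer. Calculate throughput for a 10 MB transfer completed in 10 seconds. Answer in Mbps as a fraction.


Given: file = 10 MB, time = 10 s
File in Mb = 10 * 8 = 80 Mb
Throughput = 80 / 10 Mbps
Throughput = 8 Mbps

8


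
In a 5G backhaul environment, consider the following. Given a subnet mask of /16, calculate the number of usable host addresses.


Given: subnet mask /16
Host bits = 32 - 16 = 16
Total addresses = 2^16 = 65536
Usable hosts = 65536 - 2 (network + broadcast) = 65534

65534


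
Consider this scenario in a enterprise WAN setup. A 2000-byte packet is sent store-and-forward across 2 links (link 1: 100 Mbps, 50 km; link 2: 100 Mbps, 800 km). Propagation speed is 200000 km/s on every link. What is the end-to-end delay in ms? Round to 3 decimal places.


Packet = 2000 bytes = 16000 bits. Store-and-forward: sum (t_trans + t_prop) per link.
Link 1: t_trans = 16000/(100*10^6) s = 0.1600 ms; t_prop = 50/200000 s = 0.2500 ms; subtotal = 0.4100 ms
Link 2: t_trans = 16000/(100*10^6) s = 0.1600 ms; t_prop = 800/200000 s = 4.0000 ms; subtotal = 4.1600 ms
End-to-end = 0.4100 + 4.1600 = 4.5700 ms -> 4.570 ms (3 dp)

4.570


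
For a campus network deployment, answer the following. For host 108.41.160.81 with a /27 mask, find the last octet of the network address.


Given: IP = 108.41.160.81, prefix = /27
Subnet mask = 255.255.255.224
Last octet of IP: 81
Last octet of mask: 224
Network last octet = 81 AND 224 = 64

64


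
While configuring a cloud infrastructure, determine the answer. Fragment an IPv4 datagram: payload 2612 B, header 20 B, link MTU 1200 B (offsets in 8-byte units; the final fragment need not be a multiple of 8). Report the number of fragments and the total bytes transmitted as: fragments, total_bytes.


Max data per non-final fragment = floor((MTU - header)/8)*8 = floor((1200 - 20)/8)*8 = floor(1180/8)*8 = 1176 B
Final fragment needs no 8-byte alignment: it can carry up to MTU - header = 1180 B
Non-final fragments needed = ceil((payload - 1180) / 1176) = ceil(1432/1176) = ceil(1.2177) = 2
Number of fragments = 2 + 1 = 3
Fragment sizes (data): 2 * 1176 B + 260 B (last, 260 <= 1180 OK)
Total bytes sent = payload + n_frags * header = 2612 + 3*20 = 2612 + 60 = 2672 B

3, 2672


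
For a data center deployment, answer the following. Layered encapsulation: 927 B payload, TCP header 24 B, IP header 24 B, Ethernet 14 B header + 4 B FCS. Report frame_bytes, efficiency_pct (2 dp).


TCP segment = 927 + 24 = 951 B
IP packet = 951 + 24 = 975 B
Ethernet frame = 975 + 14 + 4 = 993 B
Efficiency = app / frame = 927 / 993 = 0.933535 = 93.3535% -> 93.35% (2 dp)

993, 93.35


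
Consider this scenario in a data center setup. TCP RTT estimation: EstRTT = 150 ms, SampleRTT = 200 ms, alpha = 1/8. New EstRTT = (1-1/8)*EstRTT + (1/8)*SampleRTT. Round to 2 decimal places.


Given: EstRTT = 150 ms, SampleRTT = 200 ms, alpha = 1/8
New EstRTT = (1 - alpha) * EstRTT + alpha * SampleRTT
(7/8) * 150 = 131.25
(1/8) * 200 = 25
New EstRTT = 131.25 + 25 = 156.25 ms -> 156.25 ms (2 dp)

156.25


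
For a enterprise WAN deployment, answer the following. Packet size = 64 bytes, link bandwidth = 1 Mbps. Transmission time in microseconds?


Given: packet = 64 bytes, bandwidth = 1 Mbps
Packet in bits = 64 * 8 = 512 bits
Bandwidth = 1 * 10^6 = 1000000 bps
Time = 512 / 1000000 seconds
Time in us = 512 * 10^6 / 1000000 = 512

512


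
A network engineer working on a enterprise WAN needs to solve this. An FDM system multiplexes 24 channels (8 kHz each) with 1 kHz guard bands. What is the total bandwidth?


Given: 24 channels, 8 kHz each, guard = 1 kHz
Channel bandwidth = 24 * 8 = 192 kHz
Guard bands = 23 gaps * 1 kHz = 23 kHz
Total = 192 + 23 = 215 kHz

215


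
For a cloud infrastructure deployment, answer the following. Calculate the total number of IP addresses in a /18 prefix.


Given: CIDR prefix /18
Host bits = 32 - 18 = 14
Total addresses = 2^14 = 16384

16384


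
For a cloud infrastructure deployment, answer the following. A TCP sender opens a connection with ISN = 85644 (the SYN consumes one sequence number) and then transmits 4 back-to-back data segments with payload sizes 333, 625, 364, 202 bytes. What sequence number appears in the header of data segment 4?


The SYN occupies sequence number ISN = 85644, so the first data byte is ISN + 1 = 85645.
SEQ of data segment i = (ISN + 1) + sum of payload sizes of segments 1..i-1.
Segment 1: SEQ = 85645, payload = 333 bytes
Segment 2: SEQ = 85978, payload = 625 bytes
Segment 3: SEQ = 86603, payload = 364 bytes
Segment 4: SEQ = 86967, payload = 202 bytes
SEQ of segment 4 = 85645 + 333 + 625 + 364 = 86967

86967


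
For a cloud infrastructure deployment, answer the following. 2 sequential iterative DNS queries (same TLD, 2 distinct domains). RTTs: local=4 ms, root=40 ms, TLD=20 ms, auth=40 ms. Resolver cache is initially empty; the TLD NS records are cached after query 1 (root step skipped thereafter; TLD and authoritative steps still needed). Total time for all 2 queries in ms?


Lookup 1 (cold cache): local + root + TLD + auth = 4 + 40 + 20 + 40 = 104 ms
Lookups 2..2 (TLD NS cached -> skip root; new domain -> still ask TLD and auth): local + TLD + auth = 4 + 20 + 40 = 64 ms each
Remaining 1 lookups: 1 * 64 = 64 ms
Total = 104 + 64 = 168 ms

168


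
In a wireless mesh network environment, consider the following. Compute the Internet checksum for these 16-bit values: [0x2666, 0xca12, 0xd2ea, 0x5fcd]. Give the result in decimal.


Given words: [0x2666, 0xca12, 0xd2ea, 0x5fcd]
Step 1: Sum all words
Raw sum = 9830 + 51730 + 53994 + 24525 = 140079
Step 2: Fold carry: (9007 + 2) = 9009
One's complement = ~9009 & 0xFFFF = 56526

56526


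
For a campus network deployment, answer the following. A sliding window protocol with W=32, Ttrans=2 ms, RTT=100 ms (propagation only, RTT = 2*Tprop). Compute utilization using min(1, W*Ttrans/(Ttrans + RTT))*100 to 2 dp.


Given: W = 32, Ttrans = 2 ms, RTT = 100 ms (= 2 * Tprop, Tprop = 50 ms)
Cycle time = Ttrans + RTT = 2 + 100 = 102 ms (first packet sent until its ACK returns)
W * Ttrans = 32 * 2 = 64 ms of sending per cycle
W * Ttrans / (Ttrans + RTT) = 64 / 102 = 0.627451
U = min(1, 0.627451) = 0.627451
U% = 62.75%

62.75


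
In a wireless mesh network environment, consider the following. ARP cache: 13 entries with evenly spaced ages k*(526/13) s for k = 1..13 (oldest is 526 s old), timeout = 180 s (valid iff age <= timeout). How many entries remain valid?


Ages are k * 526/13 s for k = 1..13 (spacing = 40.4615 s).
Entry k is valid iff k * 526/13 <= 180 iff k <= 13 * 180 / 526 = 4.4487
n_valid = floor(4.4487) = 4
(n_stale = 13 - 4 = 9)

4


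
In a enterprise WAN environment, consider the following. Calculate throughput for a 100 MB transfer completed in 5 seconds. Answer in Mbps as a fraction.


Given: file = 100 MB, time = 5 s
File in Mb = 100 * 8 = 800 Mb
Throughput = 800 / 5 Mbps
Throughput = 160 Mbps

160


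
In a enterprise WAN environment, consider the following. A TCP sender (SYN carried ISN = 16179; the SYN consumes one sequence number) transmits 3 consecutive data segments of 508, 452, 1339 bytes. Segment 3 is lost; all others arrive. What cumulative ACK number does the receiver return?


SYN uses sequence number 16179; first data byte = ISN + 1 = 16180.
Segment 1: SEQ = 16180, len = 508 B, covers [16180, 16687]
Segment 2: SEQ = 16688, len = 452 B, covers [16688, 17139]
Segment 3: SEQ = 17140, len = 1339 B, covers [17140, 18478] [LOST]
In-order data received: bytes [16180, 17139] (segments 1..2).
Segment 3 missing -> gap begins at byte 17140.
Cumulative ACK = next expected in-order byte = 16180 + 508 + 452 = 17140

17140


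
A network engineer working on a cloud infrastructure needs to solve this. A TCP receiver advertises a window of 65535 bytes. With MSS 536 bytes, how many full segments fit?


Given: RWND = 65535 bytes, MSS = 536 bytes
Full segments = floor(RWND / MSS)
Full segments = floor(65535 / 536)
Full segments = floor(122.2668) = 122

122


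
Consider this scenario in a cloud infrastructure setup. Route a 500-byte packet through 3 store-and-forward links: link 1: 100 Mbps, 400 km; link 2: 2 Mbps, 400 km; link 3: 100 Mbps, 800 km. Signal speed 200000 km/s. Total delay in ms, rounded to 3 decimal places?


Packet = 500 bytes = 4000 bits. Store-and-forward: sum (t_trans + t_prop) per link.
Link 1: t_trans = 4000/(100*10^6) s = 0.0400 ms; t_prop = 400/200000 s = 2.0000 ms; subtotal = 2.0400 ms
Link 2: t_trans = 4000/(2*10^6) s = 2.0000 ms; t_prop = 400/200000 s = 2.0000 ms; subtotal = 4.0000 ms
Link 3: t_trans = 4000/(100*10^6) s = 0.0400 ms; t_prop = 800/200000 s = 4.0000 ms; subtotal = 4.0400 ms
End-to-end = 2.0400 + 4.0000 + 4.0400 = 10.0800 ms -> 10.080 ms (3 dp)

10.080


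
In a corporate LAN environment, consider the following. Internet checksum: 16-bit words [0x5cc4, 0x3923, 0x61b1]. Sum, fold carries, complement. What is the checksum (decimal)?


Given words: [0x5cc4, 0x3923, 0x61b1]
Step 1: Sum all words
Raw sum = 23748 + 14627 + 25009 = 63384
One's complement = ~63384 & 0xFFFF = 2151

2151


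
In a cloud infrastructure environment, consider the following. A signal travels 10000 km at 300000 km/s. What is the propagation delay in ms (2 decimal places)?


Given: distance = 10000 km, speed = 300000 km/s
Delay = distance / speed = 10000 / 300000 seconds
Delay in ms = 10000 * 1000 / 300000
Delay = 33.3333 ms
Rounded to 2 dp = 33.33 ms

33.33


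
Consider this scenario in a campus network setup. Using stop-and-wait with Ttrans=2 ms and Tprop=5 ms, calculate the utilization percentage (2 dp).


Given: Ttrans = 2 ms, Tprop = 5 ms
RTT = 2 * Tprop = 2 * 5 = 10 ms
U = Ttrans / (Ttrans + RTT)
U = 2 / (2 + 10)
U = 2 / 12 = 0.166667
U% = 16.67%

16.67


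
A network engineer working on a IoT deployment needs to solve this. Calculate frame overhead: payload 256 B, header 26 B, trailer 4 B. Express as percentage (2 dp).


Given: payload = 256 B, header = 26 B, trailer = 4 B
Overhead bytes = header + trailer = 26 + 4 = 30
Total frame = payload + overhead = 256 + 30 = 286
Overhead % = 30 / 286 * 100 = 10.4895% -> 10.49% (2 dp)

10.49


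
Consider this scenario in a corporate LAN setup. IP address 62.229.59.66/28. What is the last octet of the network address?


Given: IP = 62.229.59.66, prefix = /28
Subnet mask = 255.255.255.240
Last octet of IP: 66
Last octet of mask: 240
Network last octet = 66 AND 240 = 64

64


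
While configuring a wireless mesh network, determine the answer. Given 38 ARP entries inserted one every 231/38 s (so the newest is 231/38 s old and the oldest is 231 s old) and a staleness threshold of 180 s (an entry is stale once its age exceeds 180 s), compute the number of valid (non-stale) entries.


Ages are k * 231/38 s for k = 1..38 (spacing = 6.0789 s).
Entry k is valid iff k * 231/38 <= 180 iff k <= 38 * 180 / 231 = 29.6104
n_valid = floor(29.6104) = 29
(n_stale = 38 - 29 = 9)

29


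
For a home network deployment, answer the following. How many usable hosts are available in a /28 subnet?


Given: subnet mask /28
Host bits = 32 - 28 = 4
Total addresses = 2^4 = 16
Usable hosts = 16 - 2 (network + broadcast) = 14

14


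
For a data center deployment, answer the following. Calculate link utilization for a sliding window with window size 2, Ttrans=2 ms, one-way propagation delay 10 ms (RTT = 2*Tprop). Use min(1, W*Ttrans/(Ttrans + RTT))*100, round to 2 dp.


Given: W = 2, Ttrans = 2 ms, RTT = 20 ms (= 2 * Tprop, Tprop = 10 ms)
Cycle time = Ttrans + RTT = 2 + 20 = 22 ms (first packet sent until its ACK returns)
W * Ttrans = 2 * 2 = 4 ms of sending per cycle
W * Ttrans / (Ttrans + RTT) = 4 / 22 = 0.181818
U = min(1, 0.181818) = 0.181818
U% = 18.18%

18.18


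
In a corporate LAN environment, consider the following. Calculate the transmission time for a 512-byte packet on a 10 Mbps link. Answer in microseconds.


Given: packet = 512 bytes, bandwidth = 10 Mbps
Packet in bits = 512 * 8 = 4096 bits
Bandwidth = 10 * 10^6 = 10000000 bps
Time = 4096 / 10000000 seconds
Time in us = 4096 * 10^6 / 10000000 = 409.6

409.6


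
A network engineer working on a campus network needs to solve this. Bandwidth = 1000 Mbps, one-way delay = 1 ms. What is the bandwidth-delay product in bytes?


Given: bandwidth = 1000 Mbps, delay = 1 ms
BDP in bits = 1000 * 10^6 * 1 / 1000
BDP in bits = 1000000
BDP in bytes = 1000000 / 8 = 125000

125000


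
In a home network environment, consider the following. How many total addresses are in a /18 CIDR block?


Given: CIDR prefix /18
Host bits = 32 - 18 = 14
Total addresses = 2^14 = 16384

16384


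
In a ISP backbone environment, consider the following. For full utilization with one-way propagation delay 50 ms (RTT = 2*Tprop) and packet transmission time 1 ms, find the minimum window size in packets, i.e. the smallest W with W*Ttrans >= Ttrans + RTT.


Given: Ttrans = 1 ms, RTT = 100 ms (= 2 * Tprop, Tprop = 50 ms)
Time until first ACK returns = Ttrans + RTT = 1 + 100 = 101 ms
Need W * Ttrans >= Ttrans + RTT  ->  W >= (Ttrans + RTT) / Ttrans
(Ttrans + RTT) / Ttrans = 101 / 1 = 101
W_min = ceil(101) = 101

101


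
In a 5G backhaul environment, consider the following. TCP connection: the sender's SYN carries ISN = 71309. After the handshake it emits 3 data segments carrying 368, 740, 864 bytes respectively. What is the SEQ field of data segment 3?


The SYN occupies sequence number ISN = 71309, so the first data byte is ISN + 1 = 71310.
SEQ of data segment i = (ISN + 1) + sum of payload sizes of segments 1..i-1.
Segment 1: SEQ = 71310, payload = 368 bytes
Segment 2: SEQ = 71678, payload = 740 bytes
Segment 3: SEQ = 72418, payload = 864 bytes
SEQ of segment 3 = 71310 + 368 + 740 = 72418

72418


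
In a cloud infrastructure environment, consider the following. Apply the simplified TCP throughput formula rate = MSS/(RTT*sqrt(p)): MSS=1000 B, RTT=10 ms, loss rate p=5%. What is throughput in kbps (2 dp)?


Given: MSS = 1000 bytes, RTT = 10 ms, loss = 5%
RTT in seconds = 10 / 1000 = 0.01
Loss rate = 5% = 0.05
sqrt(loss) = sqrt(0.05) = 0.223606797750
Throughput (bytes/s) = 1000 / (0.01 * 0.223606797750) = 447213.5955
Throughput (kbps) = 447213.5955 * 8 / 1000 = 3577.708764 -> 3577.71 kbps (2 dp)

3577.71


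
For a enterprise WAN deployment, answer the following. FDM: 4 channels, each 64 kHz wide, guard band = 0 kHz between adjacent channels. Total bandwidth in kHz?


Given: 4 channels, 64 kHz each, guard = 0 kHz
Channel bandwidth = 4 * 64 = 256 kHz
Guard bands = 3 gaps * 0 kHz = 0 kHz
Total = 256 + 0 = 256 kHz

256


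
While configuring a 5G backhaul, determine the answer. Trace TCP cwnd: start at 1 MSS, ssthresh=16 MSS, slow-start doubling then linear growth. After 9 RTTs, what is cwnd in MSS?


RTT 0: cwnd = 1 MSS (initial)
RTT 1: cwnd = 2 MSS (slow start, doubled)
RTT 2: cwnd = 4 MSS (slow start, doubled)
RTT 3: cwnd = 8 MSS (slow start, doubled)
RTT 4: cwnd = 16 MSS (slow start, doubled)
RTT 5: cwnd = 17 MSS (congestion avoidance, +1)
RTT 6: cwnd = 18 MSS (congestion avoidance, +1)
RTT 7: cwnd = 19 MSS (congestion avoidance, +1)
RTT 8: cwnd = 20 MSS (congestion avoidance, +1)
RTT 9: cwnd = 21 MSS (congestion avoidance, +1)

21


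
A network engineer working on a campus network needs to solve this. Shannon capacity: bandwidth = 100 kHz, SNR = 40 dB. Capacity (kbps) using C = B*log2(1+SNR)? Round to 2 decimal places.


Given: B = 100 kHz, SNR = 40 dB
SNR linear = 10^(40/10) = 10000
1 + SNR = 10001
log2(10001) = 13.2878566418
C = 100 * 1000 * 13.2878566418 = 1328785.6642 bps
C = 1328.785664 kbps -> 1328.79 kbps (2 dp)

1328.79


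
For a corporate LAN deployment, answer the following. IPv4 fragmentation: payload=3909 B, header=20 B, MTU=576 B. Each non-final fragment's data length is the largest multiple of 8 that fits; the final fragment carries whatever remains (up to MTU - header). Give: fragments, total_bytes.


Max data per non-final fragment = floor((MTU - header)/8)*8 = floor((576 - 20)/8)*8 = floor(556/8)*8 = 552 B
Final fragment needs no 8-byte alignment: it can carry up to MTU - header = 556 B
Non-final fragments needed = ceil((payload - 556) / 552) = ceil(3353/552) = ceil(6.0743) = 7
Number of fragments = 7 + 1 = 8
Fragment sizes (data): 7 * 552 B + 45 B (last, 45 <= 556 OK)
Total bytes sent = payload + n_frags * header = 3909 + 8*20 = 3909 + 160 = 4069 B

8, 4069
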